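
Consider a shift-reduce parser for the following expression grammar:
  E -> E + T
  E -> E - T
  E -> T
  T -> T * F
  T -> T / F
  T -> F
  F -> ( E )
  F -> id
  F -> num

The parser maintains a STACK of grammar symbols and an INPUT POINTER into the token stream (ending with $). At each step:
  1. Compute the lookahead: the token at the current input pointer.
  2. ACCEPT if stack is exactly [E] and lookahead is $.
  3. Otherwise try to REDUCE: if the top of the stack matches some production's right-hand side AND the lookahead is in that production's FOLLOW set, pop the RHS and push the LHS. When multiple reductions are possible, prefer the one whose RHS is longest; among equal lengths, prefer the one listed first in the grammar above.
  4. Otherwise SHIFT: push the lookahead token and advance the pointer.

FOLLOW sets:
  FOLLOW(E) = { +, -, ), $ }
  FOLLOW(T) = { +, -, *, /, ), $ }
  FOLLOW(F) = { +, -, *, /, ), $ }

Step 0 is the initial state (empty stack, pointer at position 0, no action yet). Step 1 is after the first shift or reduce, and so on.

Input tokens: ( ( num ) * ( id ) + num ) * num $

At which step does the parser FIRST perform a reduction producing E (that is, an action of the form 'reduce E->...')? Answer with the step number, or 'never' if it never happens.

Step 1: shift (. Stack=[(] ptr=1 lookahead=( remaining=[( num ) * ( id ) + num ) * num $]
Step 2: shift (. Stack=[( (] ptr=2 lookahead=num remaining=[num ) * ( id ) + num ) * num $]
Step 3: shift num. Stack=[( ( num] ptr=3 lookahead=) remaining=[) * ( id ) + num ) * num $]
Step 4: reduce F->num. Stack=[( ( F] ptr=3 lookahead=) remaining=[) * ( id ) + num ) * num $]
Step 5: reduce T->F. Stack=[( ( T] ptr=3 lookahead=) remaining=[) * ( id ) + num ) * num $]
Step 6: reduce E->T. Stack=[( ( E] ptr=3 lookahead=) remaining=[) * ( id ) + num ) * num $]

Answer: 6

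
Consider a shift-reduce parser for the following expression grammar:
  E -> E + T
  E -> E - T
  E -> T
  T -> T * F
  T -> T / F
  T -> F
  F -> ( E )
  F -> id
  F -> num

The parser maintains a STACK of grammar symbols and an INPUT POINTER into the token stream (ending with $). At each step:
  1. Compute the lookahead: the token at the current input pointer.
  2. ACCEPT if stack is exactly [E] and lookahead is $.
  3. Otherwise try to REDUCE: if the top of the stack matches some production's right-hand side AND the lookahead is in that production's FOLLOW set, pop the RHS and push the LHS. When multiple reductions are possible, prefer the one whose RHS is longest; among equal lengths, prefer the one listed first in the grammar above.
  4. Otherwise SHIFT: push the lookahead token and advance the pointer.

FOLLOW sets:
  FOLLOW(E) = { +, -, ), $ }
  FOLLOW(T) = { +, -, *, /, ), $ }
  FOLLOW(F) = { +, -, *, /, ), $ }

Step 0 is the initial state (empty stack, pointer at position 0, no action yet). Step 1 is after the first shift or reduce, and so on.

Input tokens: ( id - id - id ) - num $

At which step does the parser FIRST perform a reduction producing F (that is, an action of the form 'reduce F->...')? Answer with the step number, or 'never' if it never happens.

Answer: 3

Derivation:
Step 1: shift (. Stack=[(] ptr=1 lookahead=id remaining=[id - id - id ) - num $]
Step 2: shift id. Stack=[( id] ptr=2 lookahead=- remaining=[- id - id ) - num $]
Step 3: reduce F->id. Stack=[( F] ptr=2 lookahead=- remaining=[- id - id ) - num $]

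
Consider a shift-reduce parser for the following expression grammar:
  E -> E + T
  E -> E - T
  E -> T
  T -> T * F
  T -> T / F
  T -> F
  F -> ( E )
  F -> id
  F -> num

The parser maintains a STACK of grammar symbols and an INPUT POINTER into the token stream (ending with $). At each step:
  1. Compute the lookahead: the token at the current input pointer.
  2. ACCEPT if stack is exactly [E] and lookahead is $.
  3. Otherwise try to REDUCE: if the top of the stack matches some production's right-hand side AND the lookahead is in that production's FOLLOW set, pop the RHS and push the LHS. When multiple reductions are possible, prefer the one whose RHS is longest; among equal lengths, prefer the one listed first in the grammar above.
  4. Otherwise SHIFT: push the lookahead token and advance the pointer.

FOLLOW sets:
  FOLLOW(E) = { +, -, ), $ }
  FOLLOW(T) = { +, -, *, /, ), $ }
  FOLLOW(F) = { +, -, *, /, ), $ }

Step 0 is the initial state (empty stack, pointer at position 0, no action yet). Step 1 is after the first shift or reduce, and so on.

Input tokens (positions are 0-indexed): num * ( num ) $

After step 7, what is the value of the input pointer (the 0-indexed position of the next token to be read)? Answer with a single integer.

Step 1: shift num. Stack=[num] ptr=1 lookahead=* remaining=[* ( num ) $]
Step 2: reduce F->num. Stack=[F] ptr=1 lookahead=* remaining=[* ( num ) $]
Step 3: reduce T->F. Stack=[T] ptr=1 lookahead=* remaining=[* ( num ) $]
Step 4: shift *. Stack=[T *] ptr=2 lookahead=( remaining=[( num ) $]
Step 5: shift (. Stack=[T * (] ptr=3 lookahead=num remaining=[num ) $]
Step 6: shift num. Stack=[T * ( num] ptr=4 lookahead=) remaining=[) $]
Step 7: reduce F->num. Stack=[T * ( F] ptr=4 lookahead=) remaining=[) $]

Answer: 4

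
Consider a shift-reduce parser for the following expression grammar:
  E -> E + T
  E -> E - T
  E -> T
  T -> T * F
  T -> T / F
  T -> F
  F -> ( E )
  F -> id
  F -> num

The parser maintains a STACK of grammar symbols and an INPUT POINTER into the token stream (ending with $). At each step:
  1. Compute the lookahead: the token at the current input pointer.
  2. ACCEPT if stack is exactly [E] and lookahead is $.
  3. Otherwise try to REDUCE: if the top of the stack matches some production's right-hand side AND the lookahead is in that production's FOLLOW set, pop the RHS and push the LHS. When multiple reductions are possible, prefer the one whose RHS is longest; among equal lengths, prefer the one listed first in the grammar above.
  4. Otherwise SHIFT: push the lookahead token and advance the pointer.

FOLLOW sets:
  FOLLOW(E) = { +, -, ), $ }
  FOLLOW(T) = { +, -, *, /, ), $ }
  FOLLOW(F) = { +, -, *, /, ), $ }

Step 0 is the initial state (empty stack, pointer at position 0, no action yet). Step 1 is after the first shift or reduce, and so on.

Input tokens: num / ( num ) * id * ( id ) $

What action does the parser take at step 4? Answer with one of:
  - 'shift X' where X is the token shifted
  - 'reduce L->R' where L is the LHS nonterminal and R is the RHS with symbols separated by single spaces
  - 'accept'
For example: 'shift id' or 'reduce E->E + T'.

Step 1: shift num. Stack=[num] ptr=1 lookahead=/ remaining=[/ ( num ) * id * ( id ) $]
Step 2: reduce F->num. Stack=[F] ptr=1 lookahead=/ remaining=[/ ( num ) * id * ( id ) $]
Step 3: reduce T->F. Stack=[T] ptr=1 lookahead=/ remaining=[/ ( num ) * id * ( id ) $]
Step 4: shift /. Stack=[T /] ptr=2 lookahead=( remaining=[( num ) * id * ( id ) $]

Answer: shift /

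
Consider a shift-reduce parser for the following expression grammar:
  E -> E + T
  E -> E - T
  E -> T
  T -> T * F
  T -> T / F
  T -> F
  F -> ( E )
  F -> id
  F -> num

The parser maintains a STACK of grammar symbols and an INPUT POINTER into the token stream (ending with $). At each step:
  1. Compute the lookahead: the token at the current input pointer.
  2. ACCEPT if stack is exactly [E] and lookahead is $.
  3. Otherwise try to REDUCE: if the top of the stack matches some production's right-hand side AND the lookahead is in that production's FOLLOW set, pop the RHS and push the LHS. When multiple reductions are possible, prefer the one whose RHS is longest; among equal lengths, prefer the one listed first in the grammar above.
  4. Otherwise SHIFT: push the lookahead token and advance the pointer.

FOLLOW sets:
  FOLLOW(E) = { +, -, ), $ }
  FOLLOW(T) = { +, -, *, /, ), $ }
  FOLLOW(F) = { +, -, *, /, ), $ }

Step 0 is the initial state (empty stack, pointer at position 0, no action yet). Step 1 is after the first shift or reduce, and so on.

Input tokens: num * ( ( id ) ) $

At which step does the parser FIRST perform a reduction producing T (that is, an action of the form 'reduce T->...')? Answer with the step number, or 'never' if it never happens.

Step 1: shift num. Stack=[num] ptr=1 lookahead=* remaining=[* ( ( id ) ) $]
Step 2: reduce F->num. Stack=[F] ptr=1 lookahead=* remaining=[* ( ( id ) ) $]
Step 3: reduce T->F. Stack=[T] ptr=1 lookahead=* remaining=[* ( ( id ) ) $]

Answer: 3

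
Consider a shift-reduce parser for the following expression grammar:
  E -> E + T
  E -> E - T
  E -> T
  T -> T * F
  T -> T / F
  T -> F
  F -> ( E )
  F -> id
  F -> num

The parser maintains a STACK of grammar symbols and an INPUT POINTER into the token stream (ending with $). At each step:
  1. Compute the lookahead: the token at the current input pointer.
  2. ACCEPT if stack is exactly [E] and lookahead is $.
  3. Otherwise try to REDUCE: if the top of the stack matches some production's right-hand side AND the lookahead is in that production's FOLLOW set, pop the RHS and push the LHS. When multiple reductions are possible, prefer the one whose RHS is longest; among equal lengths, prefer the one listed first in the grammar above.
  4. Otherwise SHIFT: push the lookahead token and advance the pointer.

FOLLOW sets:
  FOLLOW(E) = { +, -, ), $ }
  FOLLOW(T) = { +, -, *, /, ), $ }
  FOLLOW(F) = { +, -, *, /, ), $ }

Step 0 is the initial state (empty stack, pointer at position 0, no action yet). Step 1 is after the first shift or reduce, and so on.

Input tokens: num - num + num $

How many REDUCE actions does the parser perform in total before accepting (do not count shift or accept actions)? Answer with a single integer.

Step 1: shift num. Stack=[num] ptr=1 lookahead=- remaining=[- num + num $]
Step 2: reduce F->num. Stack=[F] ptr=1 lookahead=- remaining=[- num + num $]
Step 3: reduce T->F. Stack=[T] ptr=1 lookahead=- remaining=[- num + num $]
Step 4: reduce E->T. Stack=[E] ptr=1 lookahead=- remaining=[- num + num $]
Step 5: shift -. Stack=[E -] ptr=2 lookahead=num remaining=[num + num $]
Step 6: shift num. Stack=[E - num] ptr=3 lookahead=+ remaining=[+ num $]
Step 7: reduce F->num. Stack=[E - F] ptr=3 lookahead=+ remaining=[+ num $]
Step 8: reduce T->F. Stack=[E - T] ptr=3 lookahead=+ remaining=[+ num $]
Step 9: reduce E->E - T. Stack=[E] ptr=3 lookahead=+ remaining=[+ num $]
Step 10: shift +. Stack=[E +] ptr=4 lookahead=num remaining=[num $]
Step 11: shift num. Stack=[E + num] ptr=5 lookahead=$ remaining=[$]
Step 12: reduce F->num. Stack=[E + F] ptr=5 lookahead=$ remaining=[$]
Step 13: reduce T->F. Stack=[E + T] ptr=5 lookahead=$ remaining=[$]
Step 14: reduce E->E + T. Stack=[E] ptr=5 lookahead=$ remaining=[$]
Step 15: accept. Stack=[E] ptr=5 lookahead=$ remaining=[$]

Answer: 9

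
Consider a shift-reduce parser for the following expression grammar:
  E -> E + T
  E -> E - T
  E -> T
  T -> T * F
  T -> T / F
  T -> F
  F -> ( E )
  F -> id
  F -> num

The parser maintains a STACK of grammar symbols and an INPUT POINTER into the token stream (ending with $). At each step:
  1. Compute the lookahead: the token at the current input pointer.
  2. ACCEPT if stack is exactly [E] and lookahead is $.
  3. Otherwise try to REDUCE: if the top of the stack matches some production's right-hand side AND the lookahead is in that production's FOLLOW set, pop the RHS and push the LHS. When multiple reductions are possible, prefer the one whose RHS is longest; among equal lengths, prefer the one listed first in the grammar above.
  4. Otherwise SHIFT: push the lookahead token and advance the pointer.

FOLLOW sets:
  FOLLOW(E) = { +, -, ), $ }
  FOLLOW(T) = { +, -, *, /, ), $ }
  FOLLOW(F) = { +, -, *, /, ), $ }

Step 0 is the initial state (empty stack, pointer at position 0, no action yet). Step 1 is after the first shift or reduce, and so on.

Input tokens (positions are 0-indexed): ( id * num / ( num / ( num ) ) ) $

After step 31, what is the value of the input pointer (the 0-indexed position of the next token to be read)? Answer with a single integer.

Answer: 13

Derivation:
Step 1: shift (. Stack=[(] ptr=1 lookahead=id remaining=[id * num / ( num / ( num ) ) ) $]
Step 2: shift id. Stack=[( id] ptr=2 lookahead=* remaining=[* num / ( num / ( num ) ) ) $]
Step 3: reduce F->id. Stack=[( F] ptr=2 lookahead=* remaining=[* num / ( num / ( num ) ) ) $]
Step 4: reduce T->F. Stack=[( T] ptr=2 lookahead=* remaining=[* num / ( num / ( num ) ) ) $]
Step 5: shift *. Stack=[( T *] ptr=3 lookahead=num remaining=[num / ( num / ( num ) ) ) $]
Step 6: shift num. Stack=[( T * num] ptr=4 lookahead=/ remaining=[/ ( num / ( num ) ) ) $]
Step 7: reduce F->num. Stack=[( T * F] ptr=4 lookahead=/ remaining=[/ ( num / ( num ) ) ) $]
Step 8: reduce T->T * F. Stack=[( T] ptr=4 lookahead=/ remaining=[/ ( num / ( num ) ) ) $]
Step 9: shift /. Stack=[( T /] ptr=5 lookahead=( remaining=[( num / ( num ) ) ) $]
Step 10: shift (. Stack=[( T / (] ptr=6 lookahead=num remaining=[num / ( num ) ) ) $]
Step 11: shift num. Stack=[( T / ( num] ptr=7 lookahead=/ remaining=[/ ( num ) ) ) $]
Step 12: reduce F->num. Stack=[( T / ( F] ptr=7 lookahead=/ remaining=[/ ( num ) ) ) $]
Step 13: reduce T->F. Stack=[( T / ( T] ptr=7 lookahead=/ remaining=[/ ( num ) ) ) $]
Step 14: shift /. Stack=[( T / ( T /] ptr=8 lookahead=( remaining=[( num ) ) ) $]
Step 15: shift (. Stack=[( T / ( T / (] ptr=9 lookahead=num remaining=[num ) ) ) $]
Step 16: shift num. Stack=[( T / ( T / ( num] ptr=10 lookahead=) remaining=[) ) ) $]
Step 17: reduce F->num. Stack=[( T / ( T / ( F] ptr=10 lookahead=) remaining=[) ) ) $]
Step 18: reduce T->F. Stack=[( T / ( T / ( T] ptr=10 lookahead=) remaining=[) ) ) $]
Step 19: reduce E->T. Stack=[( T / ( T / ( E] ptr=10 lookahead=) remaining=[) ) ) $]
Step 20: shift ). Stack=[( T / ( T / ( E )] ptr=11 lookahead=) remaining=[) ) $]
Step 21: reduce F->( E ). Stack=[( T / ( T / F] ptr=11 lookahead=) remaining=[) ) $]
Step 22: reduce T->T / F. Stack=[( T / ( T] ptr=11 lookahead=) remaining=[) ) $]
Step 23: reduce E->T. Stack=[( T / ( E] ptr=11 lookahead=) remaining=[) ) $]
Step 24: shift ). Stack=[( T / ( E )] ptr=12 lookahead=) remaining=[) $]
Step 25: reduce F->( E ). Stack=[( T / F] ptr=12 lookahead=) remaining=[) $]
Step 26: reduce T->T / F. Stack=[( T] ptr=12 lookahead=) remaining=[) $]
Step 27: reduce E->T. Stack=[( E] ptr=12 lookahead=) remaining=[) $]
Step 28: shift ). Stack=[( E )] ptr=13 lookahead=$ remaining=[$]
Step 29: reduce F->( E ). Stack=[F] ptr=13 lookahead=$ remaining=[$]
Step 30: reduce T->F. Stack=[T] ptr=13 lookahead=$ remaining=[$]
Step 31: reduce E->T. Stack=[E] ptr=13 lookahead=$ remaining=[$]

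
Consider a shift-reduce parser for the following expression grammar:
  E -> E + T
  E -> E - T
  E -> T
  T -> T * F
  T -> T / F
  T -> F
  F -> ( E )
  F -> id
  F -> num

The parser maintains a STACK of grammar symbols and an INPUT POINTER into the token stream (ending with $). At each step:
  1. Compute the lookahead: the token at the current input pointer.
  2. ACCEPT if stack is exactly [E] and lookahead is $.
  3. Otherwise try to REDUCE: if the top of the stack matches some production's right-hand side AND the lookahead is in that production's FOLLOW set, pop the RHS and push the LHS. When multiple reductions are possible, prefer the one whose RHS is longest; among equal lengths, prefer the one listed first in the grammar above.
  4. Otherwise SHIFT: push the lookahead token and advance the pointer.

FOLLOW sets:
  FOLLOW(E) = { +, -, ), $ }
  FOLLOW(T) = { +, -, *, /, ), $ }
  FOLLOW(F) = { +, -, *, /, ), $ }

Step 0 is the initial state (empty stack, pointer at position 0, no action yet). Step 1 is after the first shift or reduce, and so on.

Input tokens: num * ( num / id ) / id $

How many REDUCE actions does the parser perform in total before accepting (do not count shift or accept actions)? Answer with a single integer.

Answer: 12

Derivation:
Step 1: shift num. Stack=[num] ptr=1 lookahead=* remaining=[* ( num / id ) / id $]
Step 2: reduce F->num. Stack=[F] ptr=1 lookahead=* remaining=[* ( num / id ) / id $]
Step 3: reduce T->F. Stack=[T] ptr=1 lookahead=* remaining=[* ( num / id ) / id $]
Step 4: shift *. Stack=[T *] ptr=2 lookahead=( remaining=[( num / id ) / id $]
Step 5: shift (. Stack=[T * (] ptr=3 lookahead=num remaining=[num / id ) / id $]
Step 6: shift num. Stack=[T * ( num] ptr=4 lookahead=/ remaining=[/ id ) / id $]
Step 7: reduce F->num. Stack=[T * ( F] ptr=4 lookahead=/ remaining=[/ id ) / id $]
Step 8: reduce T->F. Stack=[T * ( T] ptr=4 lookahead=/ remaining=[/ id ) / id $]
Step 9: shift /. Stack=[T * ( T /] ptr=5 lookahead=id remaining=[id ) / id $]
Step 10: shift id. Stack=[T * ( T / id] ptr=6 lookahead=) remaining=[) / id $]
Step 11: reduce F->id. Stack=[T * ( T / F] ptr=6 lookahead=) remaining=[) / id $]
Step 12: reduce T->T / F. Stack=[T * ( T] ptr=6 lookahead=) remaining=[) / id $]
Step 13: reduce E->T. Stack=[T * ( E] ptr=6 lookahead=) remaining=[) / id $]
Step 14: shift ). Stack=[T * ( E )] ptr=7 lookahead=/ remaining=[/ id $]
Step 15: reduce F->( E ). Stack=[T * F] ptr=7 lookahead=/ remaining=[/ id $]
Step 16: reduce T->T * F. Stack=[T] ptr=7 lookahead=/ remaining=[/ id $]
Step 17: shift /. Stack=[T /] ptr=8 lookahead=id remaining=[id $]
Step 18: shift id. Stack=[T / id] ptr=9 lookahead=$ remaining=[$]
Step 19: reduce F->id. Stack=[T / F] ptr=9 lookahead=$ remaining=[$]
Step 20: reduce T->T / F. Stack=[T] ptr=9 lookahead=$ remaining=[$]
Step 21: reduce E->T. Stack=[E] ptr=9 lookahead=$ remaining=[$]
Step 22: accept. Stack=[E] ptr=9 lookahead=$ remaining=[$]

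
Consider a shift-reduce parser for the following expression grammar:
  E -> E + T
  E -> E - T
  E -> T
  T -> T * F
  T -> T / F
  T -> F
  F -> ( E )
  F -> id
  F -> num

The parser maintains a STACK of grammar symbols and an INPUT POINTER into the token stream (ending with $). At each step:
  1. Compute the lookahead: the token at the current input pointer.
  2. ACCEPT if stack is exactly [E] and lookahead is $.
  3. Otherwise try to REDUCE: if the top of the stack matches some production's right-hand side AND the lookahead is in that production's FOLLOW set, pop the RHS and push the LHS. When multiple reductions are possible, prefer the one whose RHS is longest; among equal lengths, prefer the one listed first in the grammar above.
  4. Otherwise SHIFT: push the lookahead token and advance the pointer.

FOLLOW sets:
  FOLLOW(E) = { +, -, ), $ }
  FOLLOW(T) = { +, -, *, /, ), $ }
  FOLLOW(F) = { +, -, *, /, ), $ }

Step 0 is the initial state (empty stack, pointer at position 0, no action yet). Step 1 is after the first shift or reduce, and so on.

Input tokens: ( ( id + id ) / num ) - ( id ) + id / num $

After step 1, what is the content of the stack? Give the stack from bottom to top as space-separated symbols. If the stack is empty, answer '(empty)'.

Step 1: shift (. Stack=[(] ptr=1 lookahead=( remaining=[( id + id ) / num ) - ( id ) + id / num $]

Answer: (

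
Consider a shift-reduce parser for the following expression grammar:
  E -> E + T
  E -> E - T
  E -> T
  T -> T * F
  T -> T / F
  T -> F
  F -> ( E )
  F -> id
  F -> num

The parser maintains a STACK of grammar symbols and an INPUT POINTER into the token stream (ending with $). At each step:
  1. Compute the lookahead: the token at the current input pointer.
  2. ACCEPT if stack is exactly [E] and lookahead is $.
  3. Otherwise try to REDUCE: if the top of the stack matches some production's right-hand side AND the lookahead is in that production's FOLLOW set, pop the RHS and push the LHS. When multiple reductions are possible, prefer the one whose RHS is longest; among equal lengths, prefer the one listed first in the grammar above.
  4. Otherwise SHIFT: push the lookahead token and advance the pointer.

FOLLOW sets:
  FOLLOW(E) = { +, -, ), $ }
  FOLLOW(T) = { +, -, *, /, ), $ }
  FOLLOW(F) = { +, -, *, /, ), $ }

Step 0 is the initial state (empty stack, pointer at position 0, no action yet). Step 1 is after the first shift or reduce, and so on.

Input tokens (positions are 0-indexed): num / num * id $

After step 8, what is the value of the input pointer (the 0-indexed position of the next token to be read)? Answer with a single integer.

Answer: 4

Derivation:
Step 1: shift num. Stack=[num] ptr=1 lookahead=/ remaining=[/ num * id $]
Step 2: reduce F->num. Stack=[F] ptr=1 lookahead=/ remaining=[/ num * id $]
Step 3: reduce T->F. Stack=[T] ptr=1 lookahead=/ remaining=[/ num * id $]
Step 4: shift /. Stack=[T /] ptr=2 lookahead=num remaining=[num * id $]
Step 5: shift num. Stack=[T / num] ptr=3 lookahead=* remaining=[* id $]
Step 6: reduce F->num. Stack=[T / F] ptr=3 lookahead=* remaining=[* id $]
Step 7: reduce T->T / F. Stack=[T] ptr=3 lookahead=* remaining=[* id $]
Step 8: shift *. Stack=[T *] ptr=4 lookahead=id remaining=[id $]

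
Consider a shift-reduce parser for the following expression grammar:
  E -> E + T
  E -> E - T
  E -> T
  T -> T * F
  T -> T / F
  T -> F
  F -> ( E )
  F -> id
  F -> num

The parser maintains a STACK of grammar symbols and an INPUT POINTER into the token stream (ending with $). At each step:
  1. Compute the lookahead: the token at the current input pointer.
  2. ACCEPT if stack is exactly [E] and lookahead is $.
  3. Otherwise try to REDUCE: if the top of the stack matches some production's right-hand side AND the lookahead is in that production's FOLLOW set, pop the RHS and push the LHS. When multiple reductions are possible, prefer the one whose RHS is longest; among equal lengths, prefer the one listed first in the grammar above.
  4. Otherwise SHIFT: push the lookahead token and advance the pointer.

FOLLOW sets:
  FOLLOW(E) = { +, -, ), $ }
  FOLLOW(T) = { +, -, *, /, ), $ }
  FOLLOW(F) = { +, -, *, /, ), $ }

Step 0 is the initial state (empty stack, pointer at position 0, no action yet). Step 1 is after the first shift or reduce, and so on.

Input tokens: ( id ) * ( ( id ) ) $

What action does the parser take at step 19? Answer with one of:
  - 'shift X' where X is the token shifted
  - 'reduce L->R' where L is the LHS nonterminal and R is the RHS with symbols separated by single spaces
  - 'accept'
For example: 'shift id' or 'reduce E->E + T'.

Answer: reduce E->T

Derivation:
Step 1: shift (. Stack=[(] ptr=1 lookahead=id remaining=[id ) * ( ( id ) ) $]
Step 2: shift id. Stack=[( id] ptr=2 lookahead=) remaining=[) * ( ( id ) ) $]
Step 3: reduce F->id. Stack=[( F] ptr=2 lookahead=) remaining=[) * ( ( id ) ) $]
Step 4: reduce T->F. Stack=[( T] ptr=2 lookahead=) remaining=[) * ( ( id ) ) $]
Step 5: reduce E->T. Stack=[( E] ptr=2 lookahead=) remaining=[) * ( ( id ) ) $]
Step 6: shift ). Stack=[( E )] ptr=3 lookahead=* remaining=[* ( ( id ) ) $]
Step 7: reduce F->( E ). Stack=[F] ptr=3 lookahead=* remaining=[* ( ( id ) ) $]
Step 8: reduce T->F. Stack=[T] ptr=3 lookahead=* remaining=[* ( ( id ) ) $]
Step 9: shift *. Stack=[T *] ptr=4 lookahead=( remaining=[( ( id ) ) $]
Step 10: shift (. Stack=[T * (] ptr=5 lookahead=( remaining=[( id ) ) $]
Step 11: shift (. Stack=[T * ( (] ptr=6 lookahead=id remaining=[id ) ) $]
Step 12: shift id. Stack=[T * ( ( id] ptr=7 lookahead=) remaining=[) ) $]
Step 13: reduce F->id. Stack=[T * ( ( F] ptr=7 lookahead=) remaining=[) ) $]
Step 14: reduce T->F. Stack=[T * ( ( T] ptr=7 lookahead=) remaining=[) ) $]
Step 15: reduce E->T. Stack=[T * ( ( E] ptr=7 lookahead=) remaining=[) ) $]
Step 16: shift ). Stack=[T * ( ( E )] ptr=8 lookahead=) remaining=[) $]
Step 17: reduce F->( E ). Stack=[T * ( F] ptr=8 lookahead=) remaining=[) $]
Step 18: reduce T->F. Stack=[T * ( T] ptr=8 lookahead=) remaining=[) $]
Step 19: reduce E->T. Stack=[T * ( E] ptr=8 lookahead=) remaining=[) $]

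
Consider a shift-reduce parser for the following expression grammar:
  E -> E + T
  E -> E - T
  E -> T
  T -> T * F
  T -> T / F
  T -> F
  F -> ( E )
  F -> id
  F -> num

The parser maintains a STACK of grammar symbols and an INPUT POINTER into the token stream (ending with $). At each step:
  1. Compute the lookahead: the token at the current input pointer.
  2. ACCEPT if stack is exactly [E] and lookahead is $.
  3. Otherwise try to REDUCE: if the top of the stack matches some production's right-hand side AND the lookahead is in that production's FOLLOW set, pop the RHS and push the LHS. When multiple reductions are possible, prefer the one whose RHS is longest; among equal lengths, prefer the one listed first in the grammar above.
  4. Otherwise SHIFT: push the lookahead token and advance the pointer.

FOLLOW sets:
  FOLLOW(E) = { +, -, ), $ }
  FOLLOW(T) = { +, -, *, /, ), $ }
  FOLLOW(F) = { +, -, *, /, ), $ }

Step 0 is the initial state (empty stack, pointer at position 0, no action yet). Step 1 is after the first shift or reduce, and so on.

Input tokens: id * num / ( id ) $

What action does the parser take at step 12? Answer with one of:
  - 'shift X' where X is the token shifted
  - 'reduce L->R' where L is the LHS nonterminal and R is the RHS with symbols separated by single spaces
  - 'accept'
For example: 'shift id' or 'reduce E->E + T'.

Answer: reduce T->F

Derivation:
Step 1: shift id. Stack=[id] ptr=1 lookahead=* remaining=[* num / ( id ) $]
Step 2: reduce F->id. Stack=[F] ptr=1 lookahead=* remaining=[* num / ( id ) $]
Step 3: reduce T->F. Stack=[T] ptr=1 lookahead=* remaining=[* num / ( id ) $]
Step 4: shift *. Stack=[T *] ptr=2 lookahead=num remaining=[num / ( id ) $]
Step 5: shift num. Stack=[T * num] ptr=3 lookahead=/ remaining=[/ ( id ) $]
Step 6: reduce F->num. Stack=[T * F] ptr=3 lookahead=/ remaining=[/ ( id ) $]
Step 7: reduce T->T * F. Stack=[T] ptr=3 lookahead=/ remaining=[/ ( id ) $]
Step 8: shift /. Stack=[T /] ptr=4 lookahead=( remaining=[( id ) $]
Step 9: shift (. Stack=[T / (] ptr=5 lookahead=id remaining=[id ) $]
Step 10: shift id. Stack=[T / ( id] ptr=6 lookahead=) remaining=[) $]
Step 11: reduce F->id. Stack=[T / ( F] ptr=6 lookahead=) remaining=[) $]
Step 12: reduce T->F. Stack=[T / ( T] ptr=6 lookahead=) remaining=[) $]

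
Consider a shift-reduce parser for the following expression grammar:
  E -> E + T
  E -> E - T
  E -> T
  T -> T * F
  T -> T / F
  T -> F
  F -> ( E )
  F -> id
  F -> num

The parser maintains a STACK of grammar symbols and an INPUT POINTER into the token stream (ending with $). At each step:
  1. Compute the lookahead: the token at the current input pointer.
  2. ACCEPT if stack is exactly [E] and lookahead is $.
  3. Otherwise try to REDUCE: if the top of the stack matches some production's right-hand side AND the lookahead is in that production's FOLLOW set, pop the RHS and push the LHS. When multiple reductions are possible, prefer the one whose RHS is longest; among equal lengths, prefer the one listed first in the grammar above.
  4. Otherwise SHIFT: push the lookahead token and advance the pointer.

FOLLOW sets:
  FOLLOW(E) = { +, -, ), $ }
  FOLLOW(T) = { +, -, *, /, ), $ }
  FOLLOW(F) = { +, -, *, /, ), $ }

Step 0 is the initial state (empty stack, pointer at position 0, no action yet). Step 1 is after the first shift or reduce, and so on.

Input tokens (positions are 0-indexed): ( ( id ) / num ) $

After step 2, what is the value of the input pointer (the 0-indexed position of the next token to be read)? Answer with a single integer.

Answer: 2

Derivation:
Step 1: shift (. Stack=[(] ptr=1 lookahead=( remaining=[( id ) / num ) $]
Step 2: shift (. Stack=[( (] ptr=2 lookahead=id remaining=[id ) / num ) $]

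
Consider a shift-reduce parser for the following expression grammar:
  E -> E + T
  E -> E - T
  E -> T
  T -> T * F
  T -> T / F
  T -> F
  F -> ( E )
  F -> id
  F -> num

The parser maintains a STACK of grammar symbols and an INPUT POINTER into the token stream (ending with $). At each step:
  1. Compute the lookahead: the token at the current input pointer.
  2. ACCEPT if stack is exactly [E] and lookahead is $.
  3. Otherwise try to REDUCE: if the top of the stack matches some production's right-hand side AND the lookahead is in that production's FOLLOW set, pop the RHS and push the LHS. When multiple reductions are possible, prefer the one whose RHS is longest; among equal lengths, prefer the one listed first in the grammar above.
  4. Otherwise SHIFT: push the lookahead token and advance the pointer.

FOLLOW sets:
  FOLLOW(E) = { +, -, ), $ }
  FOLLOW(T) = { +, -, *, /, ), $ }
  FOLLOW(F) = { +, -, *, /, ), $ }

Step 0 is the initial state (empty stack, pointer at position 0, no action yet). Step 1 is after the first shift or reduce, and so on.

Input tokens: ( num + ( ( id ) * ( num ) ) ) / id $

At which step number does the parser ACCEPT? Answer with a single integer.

Step 1: shift (. Stack=[(] ptr=1 lookahead=num remaining=[num + ( ( id ) * ( num ) ) ) / id $]
Step 2: shift num. Stack=[( num] ptr=2 lookahead=+ remaining=[+ ( ( id ) * ( num ) ) ) / id $]
Step 3: reduce F->num. Stack=[( F] ptr=2 lookahead=+ remaining=[+ ( ( id ) * ( num ) ) ) / id $]
Step 4: reduce T->F. Stack=[( T] ptr=2 lookahead=+ remaining=[+ ( ( id ) * ( num ) ) ) / id $]
Step 5: reduce E->T. Stack=[( E] ptr=2 lookahead=+ remaining=[+ ( ( id ) * ( num ) ) ) / id $]
Step 6: shift +. Stack=[( E +] ptr=3 lookahead=( remaining=[( ( id ) * ( num ) ) ) / id $]
Step 7: shift (. Stack=[( E + (] ptr=4 lookahead=( remaining=[( id ) * ( num ) ) ) / id $]
Step 8: shift (. Stack=[( E + ( (] ptr=5 lookahead=id remaining=[id ) * ( num ) ) ) / id $]
Step 9: shift id. Stack=[( E + ( ( id] ptr=6 lookahead=) remaining=[) * ( num ) ) ) / id $]
Step 10: reduce F->id. Stack=[( E + ( ( F] ptr=6 lookahead=) remaining=[) * ( num ) ) ) / id $]
Step 11: reduce T->F. Stack=[( E + ( ( T] ptr=6 lookahead=) remaining=[) * ( num ) ) ) / id $]
Step 12: reduce E->T. Stack=[( E + ( ( E] ptr=6 lookahead=) remaining=[) * ( num ) ) ) / id $]
Step 13: shift ). Stack=[( E + ( ( E )] ptr=7 lookahead=* remaining=[* ( num ) ) ) / id $]
Step 14: reduce F->( E ). Stack=[( E + ( F] ptr=7 lookahead=* remaining=[* ( num ) ) ) / id $]
Step 15: reduce T->F. Stack=[( E + ( T] ptr=7 lookahead=* remaining=[* ( num ) ) ) / id $]
Step 16: shift *. Stack=[( E + ( T *] ptr=8 lookahead=( remaining=[( num ) ) ) / id $]
Step 17: shift (. Stack=[( E + ( T * (] ptr=9 lookahead=num remaining=[num ) ) ) / id $]
Step 18: shift num. Stack=[( E + ( T * ( num] ptr=10 lookahead=) remaining=[) ) ) / id $]
Step 19: reduce F->num. Stack=[( E + ( T * ( F] ptr=10 lookahead=) remaining=[) ) ) / id $]
Step 20: reduce T->F. Stack=[( E + ( T * ( T] ptr=10 lookahead=) remaining=[) ) ) / id $]
Step 21: reduce E->T. Stack=[( E + ( T * ( E] ptr=10 lookahead=) remaining=[) ) ) / id $]
Step 22: shift ). Stack=[( E + ( T * ( E )] ptr=11 lookahead=) remaining=[) ) / id $]
Step 23: reduce F->( E ). Stack=[( E + ( T * F] ptr=11 lookahead=) remaining=[) ) / id $]
Step 24: reduce T->T * F. Stack=[( E + ( T] ptr=11 lookahead=) remaining=[) ) / id $]
Step 25: reduce E->T. Stack=[( E + ( E] ptr=11 lookahead=) remaining=[) ) / id $]
Step 26: shift ). Stack=[( E + ( E )] ptr=12 lookahead=) remaining=[) / id $]
Step 27: reduce F->( E ). Stack=[( E + F] ptr=12 lookahead=) remaining=[) / id $]
Step 28: reduce T->F. Stack=[( E + T] ptr=12 lookahead=) remaining=[) / id $]
Step 29: reduce E->E + T. Stack=[( E] ptr=12 lookahead=) remaining=[) / id $]
Step 30: shift ). Stack=[( E )] ptr=13 lookahead=/ remaining=[/ id $]
Step 31: reduce F->( E ). Stack=[F] ptr=13 lookahead=/ remaining=[/ id $]
Step 32: reduce T->F. Stack=[T] ptr=13 lookahead=/ remaining=[/ id $]
Step 33: shift /. Stack=[T /] ptr=14 lookahead=id remaining=[id $]
Step 34: shift id. Stack=[T / id] ptr=15 lookahead=$ remaining=[$]
Step 35: reduce F->id. Stack=[T / F] ptr=15 lookahead=$ remaining=[$]
Step 36: reduce T->T / F. Stack=[T] ptr=15 lookahead=$ remaining=[$]
Step 37: reduce E->T. Stack=[E] ptr=15 lookahead=$ remaining=[$]
Step 38: accept. Stack=[E] ptr=15 lookahead=$ remaining=[$]

Answer: 38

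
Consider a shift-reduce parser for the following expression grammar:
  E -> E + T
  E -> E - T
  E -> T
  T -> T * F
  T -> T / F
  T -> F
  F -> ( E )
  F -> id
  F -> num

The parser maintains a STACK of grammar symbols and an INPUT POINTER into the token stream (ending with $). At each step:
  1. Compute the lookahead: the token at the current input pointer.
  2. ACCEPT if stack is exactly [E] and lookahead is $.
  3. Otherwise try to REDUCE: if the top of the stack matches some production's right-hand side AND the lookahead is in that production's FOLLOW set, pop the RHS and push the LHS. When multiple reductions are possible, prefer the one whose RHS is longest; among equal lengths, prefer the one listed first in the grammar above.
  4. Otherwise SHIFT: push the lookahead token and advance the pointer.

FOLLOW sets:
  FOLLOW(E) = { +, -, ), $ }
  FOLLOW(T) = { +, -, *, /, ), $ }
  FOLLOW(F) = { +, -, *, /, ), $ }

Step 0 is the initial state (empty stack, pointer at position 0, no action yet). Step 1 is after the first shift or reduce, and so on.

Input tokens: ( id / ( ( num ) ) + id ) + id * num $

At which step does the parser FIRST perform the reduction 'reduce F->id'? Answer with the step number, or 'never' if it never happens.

Answer: 3

Derivation:
Step 1: shift (. Stack=[(] ptr=1 lookahead=id remaining=[id / ( ( num ) ) + id ) + id * num $]
Step 2: shift id. Stack=[( id] ptr=2 lookahead=/ remaining=[/ ( ( num ) ) + id ) + id * num $]
Step 3: reduce F->id. Stack=[( F] ptr=2 lookahead=/ remaining=[/ ( ( num ) ) + id ) + id * num $]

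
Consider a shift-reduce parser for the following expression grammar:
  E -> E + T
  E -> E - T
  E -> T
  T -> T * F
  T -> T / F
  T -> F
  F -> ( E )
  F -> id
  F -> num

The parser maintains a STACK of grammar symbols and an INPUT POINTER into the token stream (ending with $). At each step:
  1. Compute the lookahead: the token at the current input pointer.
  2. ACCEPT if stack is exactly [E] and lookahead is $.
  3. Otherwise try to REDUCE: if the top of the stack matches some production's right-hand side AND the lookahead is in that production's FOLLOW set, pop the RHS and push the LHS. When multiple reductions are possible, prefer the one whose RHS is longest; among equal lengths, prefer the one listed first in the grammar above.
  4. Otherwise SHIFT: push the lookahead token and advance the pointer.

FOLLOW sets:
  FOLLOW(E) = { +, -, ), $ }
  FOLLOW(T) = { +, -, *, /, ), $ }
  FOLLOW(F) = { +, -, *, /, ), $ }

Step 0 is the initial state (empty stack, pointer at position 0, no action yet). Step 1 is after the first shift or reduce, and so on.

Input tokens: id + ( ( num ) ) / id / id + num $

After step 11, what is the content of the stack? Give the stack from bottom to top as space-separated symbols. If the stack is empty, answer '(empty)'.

Step 1: shift id. Stack=[id] ptr=1 lookahead=+ remaining=[+ ( ( num ) ) / id / id + num $]
Step 2: reduce F->id. Stack=[F] ptr=1 lookahead=+ remaining=[+ ( ( num ) ) / id / id + num $]
Step 3: reduce T->F. Stack=[T] ptr=1 lookahead=+ remaining=[+ ( ( num ) ) / id / id + num $]
Step 4: reduce E->T. Stack=[E] ptr=1 lookahead=+ remaining=[+ ( ( num ) ) / id / id + num $]
Step 5: shift +. Stack=[E +] ptr=2 lookahead=( remaining=[( ( num ) ) / id / id + num $]
Step 6: shift (. Stack=[E + (] ptr=3 lookahead=( remaining=[( num ) ) / id / id + num $]
Step 7: shift (. Stack=[E + ( (] ptr=4 lookahead=num remaining=[num ) ) / id / id + num $]
Step 8: shift num. Stack=[E + ( ( num] ptr=5 lookahead=) remaining=[) ) / id / id + num $]
Step 9: reduce F->num. Stack=[E + ( ( F] ptr=5 lookahead=) remaining=[) ) / id / id + num $]
Step 10: reduce T->F. Stack=[E + ( ( T] ptr=5 lookahead=) remaining=[) ) / id / id + num $]
Step 11: reduce E->T. Stack=[E + ( ( E] ptr=5 lookahead=) remaining=[) ) / id / id + num $]

Answer: E + ( ( E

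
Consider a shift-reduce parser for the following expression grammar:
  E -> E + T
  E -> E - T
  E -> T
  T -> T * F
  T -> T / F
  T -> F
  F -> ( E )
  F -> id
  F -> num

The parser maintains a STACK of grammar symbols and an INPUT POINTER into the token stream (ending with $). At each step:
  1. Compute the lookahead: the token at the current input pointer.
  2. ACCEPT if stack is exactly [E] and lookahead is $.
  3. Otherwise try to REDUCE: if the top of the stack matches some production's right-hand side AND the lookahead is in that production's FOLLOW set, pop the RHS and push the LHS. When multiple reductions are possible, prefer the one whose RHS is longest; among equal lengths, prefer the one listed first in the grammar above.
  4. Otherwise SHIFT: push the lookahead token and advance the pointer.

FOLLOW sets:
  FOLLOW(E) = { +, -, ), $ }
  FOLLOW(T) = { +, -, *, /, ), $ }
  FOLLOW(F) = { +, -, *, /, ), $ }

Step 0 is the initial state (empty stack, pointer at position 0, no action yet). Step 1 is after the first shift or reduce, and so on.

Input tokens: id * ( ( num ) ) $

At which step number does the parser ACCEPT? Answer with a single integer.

Step 1: shift id. Stack=[id] ptr=1 lookahead=* remaining=[* ( ( num ) ) $]
Step 2: reduce F->id. Stack=[F] ptr=1 lookahead=* remaining=[* ( ( num ) ) $]
Step 3: reduce T->F. Stack=[T] ptr=1 lookahead=* remaining=[* ( ( num ) ) $]
Step 4: shift *. Stack=[T *] ptr=2 lookahead=( remaining=[( ( num ) ) $]
Step 5: shift (. Stack=[T * (] ptr=3 lookahead=( remaining=[( num ) ) $]
Step 6: shift (. Stack=[T * ( (] ptr=4 lookahead=num remaining=[num ) ) $]
Step 7: shift num. Stack=[T * ( ( num] ptr=5 lookahead=) remaining=[) ) $]
Step 8: reduce F->num. Stack=[T * ( ( F] ptr=5 lookahead=) remaining=[) ) $]
Step 9: reduce T->F. Stack=[T * ( ( T] ptr=5 lookahead=) remaining=[) ) $]
Step 10: reduce E->T. Stack=[T * ( ( E] ptr=5 lookahead=) remaining=[) ) $]
Step 11: shift ). Stack=[T * ( ( E )] ptr=6 lookahead=) remaining=[) $]
Step 12: reduce F->( E ). Stack=[T * ( F] ptr=6 lookahead=) remaining=[) $]
Step 13: reduce T->F. Stack=[T * ( T] ptr=6 lookahead=) remaining=[) $]
Step 14: reduce E->T. Stack=[T * ( E] ptr=6 lookahead=) remaining=[) $]
Step 15: shift ). Stack=[T * ( E )] ptr=7 lookahead=$ remaining=[$]
Step 16: reduce F->( E ). Stack=[T * F] ptr=7 lookahead=$ remaining=[$]
Step 17: reduce T->T * F. Stack=[T] ptr=7 lookahead=$ remaining=[$]
Step 18: reduce E->T. Stack=[E] ptr=7 lookahead=$ remaining=[$]
Step 19: accept. Stack=[E] ptr=7 lookahead=$ remaining=[$]

Answer: 19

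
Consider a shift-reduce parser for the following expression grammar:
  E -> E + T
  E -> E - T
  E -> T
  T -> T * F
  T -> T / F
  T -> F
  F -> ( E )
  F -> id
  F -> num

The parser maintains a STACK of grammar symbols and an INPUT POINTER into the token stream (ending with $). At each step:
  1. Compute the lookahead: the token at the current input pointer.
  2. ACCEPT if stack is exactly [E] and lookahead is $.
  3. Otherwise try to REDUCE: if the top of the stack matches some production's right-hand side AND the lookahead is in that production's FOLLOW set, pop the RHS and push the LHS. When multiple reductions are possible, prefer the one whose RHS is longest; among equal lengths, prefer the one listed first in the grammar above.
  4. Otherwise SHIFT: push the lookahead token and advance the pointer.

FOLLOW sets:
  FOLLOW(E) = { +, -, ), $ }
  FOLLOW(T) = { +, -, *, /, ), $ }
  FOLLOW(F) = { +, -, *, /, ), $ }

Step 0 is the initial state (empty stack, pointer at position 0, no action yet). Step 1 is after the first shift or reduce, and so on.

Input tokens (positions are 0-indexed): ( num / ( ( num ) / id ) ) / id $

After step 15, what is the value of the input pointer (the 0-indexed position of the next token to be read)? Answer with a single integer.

Answer: 8

Derivation:
Step 1: shift (. Stack=[(] ptr=1 lookahead=num remaining=[num / ( ( num ) / id ) ) / id $]
Step 2: shift num. Stack=[( num] ptr=2 lookahead=/ remaining=[/ ( ( num ) / id ) ) / id $]
Step 3: reduce F->num. Stack=[( F] ptr=2 lookahead=/ remaining=[/ ( ( num ) / id ) ) / id $]
Step 4: reduce T->F. Stack=[( T] ptr=2 lookahead=/ remaining=[/ ( ( num ) / id ) ) / id $]
Step 5: shift /. Stack=[( T /] ptr=3 lookahead=( remaining=[( ( num ) / id ) ) / id $]
Step 6: shift (. Stack=[( T / (] ptr=4 lookahead=( remaining=[( num ) / id ) ) / id $]
Step 7: shift (. Stack=[( T / ( (] ptr=5 lookahead=num remaining=[num ) / id ) ) / id $]
Step 8: shift num. Stack=[( T / ( ( num] ptr=6 lookahead=) remaining=[) / id ) ) / id $]
Step 9: reduce F->num. Stack=[( T / ( ( F] ptr=6 lookahead=) remaining=[) / id ) ) / id $]
Step 10: reduce T->F. Stack=[( T / ( ( T] ptr=6 lookahead=) remaining=[) / id ) ) / id $]
Step 11: reduce E->T. Stack=[( T / ( ( E] ptr=6 lookahead=) remaining=[) / id ) ) / id $]
Step 12: shift ). Stack=[( T / ( ( E )] ptr=7 lookahead=/ remaining=[/ id ) ) / id $]
Step 13: reduce F->( E ). Stack=[( T / ( F] ptr=7 lookahead=/ remaining=[/ id ) ) / id $]
Step 14: reduce T->F. Stack=[( T / ( T] ptr=7 lookahead=/ remaining=[/ id ) ) / id $]
Step 15: shift /. Stack=[( T / ( T /] ptr=8 lookahead=id remaining=[id ) ) / id $]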